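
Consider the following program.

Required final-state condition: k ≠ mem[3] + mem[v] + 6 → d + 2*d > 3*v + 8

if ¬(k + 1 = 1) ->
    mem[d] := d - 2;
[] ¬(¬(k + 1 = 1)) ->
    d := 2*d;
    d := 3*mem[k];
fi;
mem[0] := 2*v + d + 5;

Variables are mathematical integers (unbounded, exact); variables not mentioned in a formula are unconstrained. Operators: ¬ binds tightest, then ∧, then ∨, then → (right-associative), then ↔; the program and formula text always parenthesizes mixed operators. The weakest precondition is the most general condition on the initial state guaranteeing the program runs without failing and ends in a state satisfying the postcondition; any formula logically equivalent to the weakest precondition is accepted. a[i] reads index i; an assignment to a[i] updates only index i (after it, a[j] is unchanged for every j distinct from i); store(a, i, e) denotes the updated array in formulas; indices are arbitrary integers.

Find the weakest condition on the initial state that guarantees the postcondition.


Working backward. After the program, the postcondition k ≠ mem[3] + mem[v] + 6 → d + 2*d > 3*v + 8 must hold; in canonical form it is k ≠ mem[3] + mem[v] + 6 → 3*d > 3*v + 8.
Before mem[0] := 2*v + d + 5: k ≠ mem[3] + store(mem, 0, d + 2*v + 5)[v] + 6 → 3*d > 3*v + 8
Then branch requires k ≠ store(mem, d, d - 2)[3] + store(store(mem, d, d - 2), 0, d + 2*v + 5)[v] + 6 → 3*d > 3*v + 8; else branch requires k ≠ mem[3] + store(mem, 0, 3*mem[k] + 2*v + 5)[v] + 6 → 9*mem[k] > 3*v + 8.
Before the if: ((¬(k = 0)) → (k ≠ store(mem, d, d - 2)[3] + store(store(mem, d, d - 2), 0, d + 2*v + 5)[v] + 6 → 3*d > 3*v + 8)) ∧ (k = 0 → (k ≠ mem[3] + store(mem, 0, 3*mem[k] + 2*v + 5)[v] + 6 → 9*mem[k] > 3*v + 8))
Answer: WP = ((¬(k = 0)) → (k ≠ store(mem, d, d - 2)[3] + store(store(mem, d, d - 2), 0, d + 2*v + 5)[v] + 6 → 3*d > 3*v + 8)) ∧ (k = 0 → (k ≠ mem[3] + store(mem, 0, 3*mem[k] + 2*v + 5)[v] + 6 → 9*mem[k] > 3*v + 8))


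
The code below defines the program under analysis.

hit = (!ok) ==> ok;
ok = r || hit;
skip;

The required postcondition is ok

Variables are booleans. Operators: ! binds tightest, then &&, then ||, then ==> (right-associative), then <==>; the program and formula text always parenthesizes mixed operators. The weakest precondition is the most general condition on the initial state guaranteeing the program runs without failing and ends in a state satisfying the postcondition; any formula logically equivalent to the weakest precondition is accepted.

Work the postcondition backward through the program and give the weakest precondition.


Working backward. After the program, ok must hold.
Before skip: ok
Before ok := r || hit: r || hit
Before hit := (!ok) ==> ok: r || ((!ok) ==> ok)
Answer: WP = r || ((!ok) ==> ok)


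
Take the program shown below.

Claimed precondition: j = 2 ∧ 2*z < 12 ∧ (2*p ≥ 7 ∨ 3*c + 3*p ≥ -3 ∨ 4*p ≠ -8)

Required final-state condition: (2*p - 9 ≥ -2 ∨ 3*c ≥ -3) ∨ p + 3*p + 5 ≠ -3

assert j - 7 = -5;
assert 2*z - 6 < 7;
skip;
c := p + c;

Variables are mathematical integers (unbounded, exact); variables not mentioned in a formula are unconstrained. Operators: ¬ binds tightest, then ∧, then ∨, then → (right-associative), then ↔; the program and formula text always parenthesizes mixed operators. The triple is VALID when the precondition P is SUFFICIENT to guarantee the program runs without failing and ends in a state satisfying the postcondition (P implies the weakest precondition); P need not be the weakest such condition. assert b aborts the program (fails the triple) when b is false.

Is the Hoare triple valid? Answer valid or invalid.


Working backward. After the program, the postcondition (2*p - 9 ≥ -2 ∨ 3*c ≥ -3) ∨ p + 3*p + 5 ≠ -3 must hold; in canonical form it is 2*p ≥ 7 ∨ 3*c ≥ -3 ∨ 4*p ≠ -8.
Before c := p + c: 2*p ≥ 7 ∨ 3*c + 3*p ≥ -3 ∨ 4*p ≠ -8
Before skip: 2*p ≥ 7 ∨ 3*c + 3*p ≥ -3 ∨ 4*p ≠ -8
Before assert 2*z - 6 < 7: 2*z < 13 ∧ (2*p ≥ 7 ∨ 3*c + 3*p ≥ -3 ∨ 4*p ≠ -8)
Before assert j - 7 = -5: j = 2 ∧ 2*z < 13 ∧ (2*p ≥ 7 ∨ 3*c + 3*p ≥ -3 ∨ 4*p ≠ -8)
The weakest precondition is j = 2 ∧ 2*z < 13 ∧ (2*p ≥ 7 ∨ 3*c + 3*p ≥ -3 ∨ 4*p ≠ -8).
Check whether j = 2 ∧ 2*z < 12 ∧ (2*p ≥ 7 ∨ 3*c + 3*p ≥ -3 ∨ 4*p ≠ -8) implies it.
Every state satisfying the precondition satisfies the weakest precondition: the implication holds.
Answer: valid


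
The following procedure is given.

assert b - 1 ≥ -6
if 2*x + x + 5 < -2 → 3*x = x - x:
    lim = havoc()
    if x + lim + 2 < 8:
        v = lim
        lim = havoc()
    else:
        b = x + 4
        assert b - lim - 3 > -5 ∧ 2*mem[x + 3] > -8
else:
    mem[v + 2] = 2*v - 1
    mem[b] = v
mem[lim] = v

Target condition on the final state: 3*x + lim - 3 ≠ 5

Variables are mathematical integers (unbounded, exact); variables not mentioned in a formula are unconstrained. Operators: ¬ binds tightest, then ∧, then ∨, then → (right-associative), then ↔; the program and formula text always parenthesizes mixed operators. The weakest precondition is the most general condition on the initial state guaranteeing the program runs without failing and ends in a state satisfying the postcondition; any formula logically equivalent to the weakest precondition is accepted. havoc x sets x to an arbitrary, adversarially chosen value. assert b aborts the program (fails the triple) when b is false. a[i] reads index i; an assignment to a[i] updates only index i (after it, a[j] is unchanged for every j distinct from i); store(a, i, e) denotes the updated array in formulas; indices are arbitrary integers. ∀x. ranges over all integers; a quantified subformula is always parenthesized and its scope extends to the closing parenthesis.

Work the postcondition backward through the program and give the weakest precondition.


Working backward. After the program, the postcondition 3*x + lim - 3 ≠ 5 must hold; in canonical form it is lim + 3*x ≠ 8.
Before mem[lim] := v: lim + 3*x ≠ 8
Then branch requires ∀lim_2. ((lim_2 + x < 6 → (∀lim_1. lim_1 + 3*x ≠ 8)) ∧ ((¬(lim_2 + x < 6)) → (x > lim_2 - 6 ∧ 2*mem[x + 3] > -8 ∧ lim_2 + 3*x ≠ 8))); else branch requires lim + 3*x ≠ 8.
Before the if: ((3*x < -7 → 3*x = 0) → (∀lim_2. ((lim_2 + x < 6 → (∀lim_1. lim_1 + 3*x ≠ 8)) ∧ ((¬(lim_2 + x < 6)) → (x > lim_2 - 6 ∧ 2*mem[x + 3] > -8 ∧ lim_2 + 3*x ≠ 8))))) ∧ ((¬(3*x < -7 → 3*x = 0)) → lim + 3*x ≠ 8)
Before assert b - 1 ≥ -6: b ≥ -5 ∧ ((3*x < -7 → 3*x = 0) → (∀lim_2. ((lim_2 + x < 6 → (∀lim_1. lim_1 + 3*x ≠ 8)) ∧ ((¬(lim_2 + x < 6)) → (x > lim_2 - 6 ∧ 2*mem[x + 3] > -8 ∧ lim_2 + 3*x ≠ 8))))) ∧ ((¬(3*x < -7 → 3*x = 0)) → lim + 3*x ≠ 8)
Answer: WP = b ≥ -5 ∧ ((3*x < -7 → 3*x = 0) → (∀lim_2. ((lim_2 + x < 6 → (∀lim_1. lim_1 + 3*x ≠ 8)) ∧ ((¬(lim_2 + x < 6)) → (x > lim_2 - 6 ∧ 2*mem[x + 3] > -8 ∧ lim_2 + 3*x ≠ 8))))) ∧ ((¬(3*x < -7 → 3*x = 0)) → lim + 3*x ≠ 8)


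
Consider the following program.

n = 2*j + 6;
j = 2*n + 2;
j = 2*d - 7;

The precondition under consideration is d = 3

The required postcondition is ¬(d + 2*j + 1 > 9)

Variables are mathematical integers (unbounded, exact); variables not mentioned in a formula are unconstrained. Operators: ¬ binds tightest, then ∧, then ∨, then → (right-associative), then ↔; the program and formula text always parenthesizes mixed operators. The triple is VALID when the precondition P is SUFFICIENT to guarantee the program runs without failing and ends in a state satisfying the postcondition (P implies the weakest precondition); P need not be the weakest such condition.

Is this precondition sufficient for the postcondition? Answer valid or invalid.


Working backward. After the program, the postcondition ¬(d + 2*j + 1 > 9) must hold; in canonical form it is ¬(d + 2*j > 8).
Before j := 2*d - 7: ¬(5*d > 22)
Before j := 2*n + 2: ¬(5*d > 22)
Before n := 2*j + 6: ¬(5*d > 22)
The weakest precondition is ¬(5*d > 22).
Check whether d = 3 implies it.
Every state satisfying the precondition satisfies the weakest precondition: the implication holds.
Answer: valid


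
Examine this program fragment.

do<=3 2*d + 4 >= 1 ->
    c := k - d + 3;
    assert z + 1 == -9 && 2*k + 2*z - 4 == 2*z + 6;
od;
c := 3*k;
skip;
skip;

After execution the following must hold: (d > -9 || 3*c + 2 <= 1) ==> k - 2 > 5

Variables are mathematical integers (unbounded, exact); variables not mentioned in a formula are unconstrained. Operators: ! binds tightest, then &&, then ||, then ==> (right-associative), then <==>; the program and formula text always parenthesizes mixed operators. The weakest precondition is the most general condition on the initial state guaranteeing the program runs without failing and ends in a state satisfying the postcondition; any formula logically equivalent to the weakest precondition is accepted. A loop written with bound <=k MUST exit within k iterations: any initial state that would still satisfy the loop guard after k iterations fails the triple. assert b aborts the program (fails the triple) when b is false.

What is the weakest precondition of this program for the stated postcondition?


Working backward. After the program, the postcondition (d > -9 || 3*c + 2 <= 1) ==> k - 2 > 5 must hold; in canonical form it is (d > -9 || 3*c <= -1) ==> k > 7.
Before skip: (d > -9 || 3*c <= -1) ==> k > 7
Before skip: (d > -9 || 3*c <= -1) ==> k > 7
Before c := 3*k: (d > -9 || 9*k <= -1) ==> k > 7
Before the loop (bound <=3), unroll the exhaustion recursion (WP_0 = exit-now case; WP_j = one more guarded iteration, up to j = 3):
  WP_0: (!(2*d >= -3)) && ((d > -9 || 9*k <= -1) ==> k > 7)
  WP_1: (2*d >= -3 ==> (z == -10 && 2*k == 10 && (!(2*d >= -3)) && ((d > -9 || 9*k <= -1) ==> k > 7))) && ((!(2*d >= -3)) ==> ((d > -9 || 9*k <= -1) ==> k > 7))
  WP_2: (2*d >= -3 ==> (z == -10 && 2*k == 10 && (2*d >= -3 ==> (z == -10 && 2*k == 10 && (!(2*d >= -3)) && ((d > -9 || 9*k <= -1) ==> k > 7))) && ((!(2*d >= -3)) ==> ((d > -9 || 9*k <= -1) ==> k > 7)))) && ((!(2*d >= -3)) ==> ((d > -9 || 9*k <= -1) ==> k > 7))
  WP_3: (2*d >= -3 ==> (z == -10 && 2*k == 10 && (2*d >= -3 ==> (z == -10 && 2*k == 10 && (2*d >= -3 ==> (z == -10 && 2*k == 10 && (!(2*d >= -3)) && ((d > -9 || 9*k <= -1) ==> k > 7))) && ((!(2*d >= -3)) ==> ((d > -9 || 9*k <= -1) ==> k > 7)))) && ((!(2*d >= -3)) ==> ((d > -9 || 9*k <= -1) ==> k > 7)))) && ((!(2*d >= -3)) ==> ((d > -9 || 9*k <= -1) ==> k > 7))
So before the loop: (2*d >= -3 ==> (z == -10 && 2*k == 10 && (2*d >= -3 ==> (z == -10 && 2*k == 10 && (2*d >= -3 ==> (z == -10 && 2*k == 10 && (!(2*d >= -3)) && ((d > -9 || 9*k <= -1) ==> k > 7))) && ((!(2*d >= -3)) ==> ((d > -9 || 9*k <= -1) ==> k > 7)))) && ((!(2*d >= -3)) ==> ((d > -9 || 9*k <= -1) ==> k > 7)))) && ((!(2*d >= -3)) ==> ((d > -9 || 9*k <= -1) ==> k > 7))
Answer: WP = (2*d >= -3 ==> (z == -10 && 2*k == 10 && (2*d >= -3 ==> (z == -10 && 2*k == 10 && (2*d >= -3 ==> (z == -10 && 2*k == 10 && (!(2*d >= -3)) && ((d > -9 || 9*k <= -1) ==> k > 7))) && ((!(2*d >= -3)) ==> ((d > -9 || 9*k <= -1) ==> k > 7)))) && ((!(2*d >= -3)) ==> ((d > -9 || 9*k <= -1) ==> k > 7)))) && ((!(2*d >= -3)) ==> ((d > -9 || 9*k <= -1) ==> k > 7))


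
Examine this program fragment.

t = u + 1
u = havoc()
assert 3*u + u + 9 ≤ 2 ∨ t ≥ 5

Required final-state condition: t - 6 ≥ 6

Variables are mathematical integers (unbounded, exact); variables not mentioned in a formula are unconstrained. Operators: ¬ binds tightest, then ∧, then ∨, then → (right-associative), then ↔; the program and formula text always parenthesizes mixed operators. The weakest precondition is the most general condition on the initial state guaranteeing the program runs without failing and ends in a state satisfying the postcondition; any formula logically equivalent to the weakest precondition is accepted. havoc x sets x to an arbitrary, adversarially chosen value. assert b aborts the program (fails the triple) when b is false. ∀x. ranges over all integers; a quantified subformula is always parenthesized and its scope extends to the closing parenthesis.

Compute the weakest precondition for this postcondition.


Working backward. After the program, the postcondition t - 6 ≥ 6 must hold; in canonical form it is t ≥ 12.
Before assert 3*u + u + 9 ≤ 2 ∨ t ≥ 5: (4*u ≤ -7 ∨ t ≥ 5) ∧ t ≥ 12
Before havoc u: ∀u_1. ((4*u_1 ≤ -7 ∨ t ≥ 5) ∧ t ≥ 12)
Before t := u + 1: ∀u_1. ((4*u_1 ≤ -7 ∨ u ≥ 4) ∧ u ≥ 11)
Answer: WP = ∀u_1. ((4*u_1 ≤ -7 ∨ u ≥ 4) ∧ u ≥ 11)


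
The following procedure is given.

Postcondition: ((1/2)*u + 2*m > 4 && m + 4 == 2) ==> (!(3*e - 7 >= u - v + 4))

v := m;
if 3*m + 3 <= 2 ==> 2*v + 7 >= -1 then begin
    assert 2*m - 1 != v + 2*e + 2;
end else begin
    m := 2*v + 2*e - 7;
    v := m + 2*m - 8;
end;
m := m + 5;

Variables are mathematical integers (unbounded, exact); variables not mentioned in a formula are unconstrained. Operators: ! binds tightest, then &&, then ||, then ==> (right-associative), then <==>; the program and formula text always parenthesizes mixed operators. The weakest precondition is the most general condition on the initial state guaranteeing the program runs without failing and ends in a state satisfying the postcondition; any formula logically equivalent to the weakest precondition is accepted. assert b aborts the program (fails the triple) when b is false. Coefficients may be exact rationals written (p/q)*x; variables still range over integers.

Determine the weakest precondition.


Working backward. After the program, the postcondition ((1/2)*u + 2*m > 4 && m + 4 == 2) ==> (!(3*e - 7 >= u - v + 4)) must hold; in canonical form it is (2*m + (1/2)*u > 4 && m == -2) ==> (!(3*e + v >= u + 11)).
Before m := m + 5: (2*m + (1/2)*u > -6 && m == -7) ==> (!(3*e + v >= u + 11))
Then branch requires 2*m != 2*e + v + 3 && ((2*m + (1/2)*u > -6 && m == -7) ==> (!(3*e + v >= u + 11))); else branch requires (4*e + (1/2)*u + 4*v > 8 && 2*e + 2*v == 0) ==> (!(9*e + 6*v >= u + 40)).
Before the if: ((3*m <= -1 ==> 2*v >= -8) ==> (2*m != 2*e + v + 3 && ((2*m + (1/2)*u > -6 && m == -7) ==> (!(3*e + v >= u + 11))))) && ((!(3*m <= -1 ==> 2*v >= -8)) ==> ((4*e + (1/2)*u + 4*v > 8 && 2*e + 2*v == 0) ==> (!(9*e + 6*v >= u + 40))))
Before v := m: ((3*m <= -1 ==> 2*m >= -8) ==> (m != 2*e + 3 && ((2*m + (1/2)*u > -6 && m == -7) ==> (!(3*e + m >= u + 11))))) && ((!(3*m <= -1 ==> 2*m >= -8)) ==> ((4*e + 4*m + (1/2)*u > 8 && 2*e + 2*m == 0) ==> (!(9*e + 6*m >= u + 40))))
Answer: WP = ((3*m <= -1 ==> 2*m >= -8) ==> (m != 2*e + 3 && ((2*m + (1/2)*u > -6 && m == -7) ==> (!(3*e + m >= u + 11))))) && ((!(3*m <= -1 ==> 2*m >= -8)) ==> ((4*e + 4*m + (1/2)*u > 8 && 2*e + 2*m == 0) ==> (!(9*e + 6*m >= u + 40))))


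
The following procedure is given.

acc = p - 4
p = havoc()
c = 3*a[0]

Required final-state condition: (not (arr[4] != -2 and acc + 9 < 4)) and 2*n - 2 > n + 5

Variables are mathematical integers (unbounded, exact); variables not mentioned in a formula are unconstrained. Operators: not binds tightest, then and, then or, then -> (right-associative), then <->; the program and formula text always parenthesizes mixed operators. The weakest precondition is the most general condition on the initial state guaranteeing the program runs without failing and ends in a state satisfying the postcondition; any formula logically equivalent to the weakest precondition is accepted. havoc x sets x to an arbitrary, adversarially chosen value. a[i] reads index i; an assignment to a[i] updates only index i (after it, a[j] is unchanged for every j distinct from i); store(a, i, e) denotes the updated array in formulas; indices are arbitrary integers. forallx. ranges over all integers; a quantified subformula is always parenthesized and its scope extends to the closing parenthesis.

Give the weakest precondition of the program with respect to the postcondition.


Working backward. After the program, the postcondition (not (arr[4] != -2 and acc + 9 < 4)) and 2*n - 2 > n + 5 must hold; in canonical form it is (not (arr[4] != -2 and acc < -5)) and n > 7.
Before c := 3*a[0]: (not (arr[4] != -2 and acc < -5)) and n > 7
Before havoc p: (not (arr[4] != -2 and acc < -5)) and n > 7
Before acc := p - 4: (not (arr[4] != -2 and p < -1)) and n > 7
Answer: WP = (not (arr[4] != -2 and p < -1)) and n > 7


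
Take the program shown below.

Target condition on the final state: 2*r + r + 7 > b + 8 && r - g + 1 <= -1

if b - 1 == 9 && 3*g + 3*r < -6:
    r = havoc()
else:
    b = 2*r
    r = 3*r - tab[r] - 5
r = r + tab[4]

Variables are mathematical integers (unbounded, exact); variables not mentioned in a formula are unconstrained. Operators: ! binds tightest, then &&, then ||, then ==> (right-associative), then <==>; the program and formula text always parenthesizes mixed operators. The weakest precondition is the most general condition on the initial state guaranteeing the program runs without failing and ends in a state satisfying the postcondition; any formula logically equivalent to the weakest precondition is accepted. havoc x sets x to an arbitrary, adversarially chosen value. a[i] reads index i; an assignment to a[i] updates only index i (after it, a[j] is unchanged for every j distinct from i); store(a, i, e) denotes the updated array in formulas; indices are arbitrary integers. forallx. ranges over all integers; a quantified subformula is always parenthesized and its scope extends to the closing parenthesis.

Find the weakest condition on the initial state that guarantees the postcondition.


Working backward. After the program, the postcondition 2*r + r + 7 > b + 8 && r - g + 1 <= -1 must hold; in canonical form it is 3*r > b + 1 && r <= g - 2.
Before r := r + tab[4]: 3*tab[4] + 3*r > b + 1 && tab[4] + r <= g - 2
Then branch requires forall r_1. (3*tab[4] + 3*r_1 > b + 1 && tab[4] + r_1 <= g - 2); else branch requires 3*tab[4] + 7*r > 3*tab[r] + 16 && tab[4] + 3*r <= tab[r] + g + 3.
Before the if: ((b == 10 && 3*g + 3*r < -6) ==> (forall r_1. (3*tab[4] + 3*r_1 > b + 1 && tab[4] + r_1 <= g - 2))) && ((!(b == 10 && 3*g + 3*r < -6)) ==> (3*tab[4] + 7*r > 3*tab[r] + 16 && tab[4] + 3*r <= tab[r] + g + 3))
Answer: WP = ((b == 10 && 3*g + 3*r < -6) ==> (forall r_1. (3*tab[4] + 3*r_1 > b + 1 && tab[4] + r_1 <= g - 2))) && ((!(b == 10 && 3*g + 3*r < -6)) ==> (3*tab[4] + 7*r > 3*tab[r] + 16 && tab[4] + 3*r <= tab[r] + g + 3))


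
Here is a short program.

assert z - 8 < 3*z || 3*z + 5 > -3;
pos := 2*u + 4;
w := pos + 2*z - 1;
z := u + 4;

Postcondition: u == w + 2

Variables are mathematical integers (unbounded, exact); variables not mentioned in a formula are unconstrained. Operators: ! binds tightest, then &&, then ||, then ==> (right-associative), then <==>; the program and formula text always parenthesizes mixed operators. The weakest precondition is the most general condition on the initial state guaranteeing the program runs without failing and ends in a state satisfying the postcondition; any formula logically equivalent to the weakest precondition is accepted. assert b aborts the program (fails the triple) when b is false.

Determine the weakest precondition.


Working backward. After the program, u == w + 2 must hold.
Before z := u + 4: u == w + 2
Before w := pos + 2*z - 1: u == pos + 2*z + 1
Before pos := 2*u + 4: u + 2*z == -5
Before assert z - 8 < 3*z || 3*z + 5 > -3: (2*z > -8 || 3*z > -8) && u + 2*z == -5
Answer: WP = (2*z > -8 || 3*z > -8) && u + 2*z == -5


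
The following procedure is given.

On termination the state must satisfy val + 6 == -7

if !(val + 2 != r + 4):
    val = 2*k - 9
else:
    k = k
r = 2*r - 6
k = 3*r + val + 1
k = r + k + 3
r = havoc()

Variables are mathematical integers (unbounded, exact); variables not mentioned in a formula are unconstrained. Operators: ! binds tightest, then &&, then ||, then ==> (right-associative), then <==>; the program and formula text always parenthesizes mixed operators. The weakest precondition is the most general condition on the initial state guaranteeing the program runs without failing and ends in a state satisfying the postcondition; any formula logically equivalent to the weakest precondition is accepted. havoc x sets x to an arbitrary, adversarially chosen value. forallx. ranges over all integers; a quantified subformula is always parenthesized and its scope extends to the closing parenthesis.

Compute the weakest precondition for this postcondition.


Working backward. After the program, the postcondition val + 6 == -7 must hold; in canonical form it is val == -13.
Before havoc r: val == -13
Before k := r + k + 3: val == -13
Before k := 3*r + val + 1: val == -13
Before r := 2*r - 6: val == -13
Then branch requires 2*k == -4; else branch requires val == -13.
Before the if: ((!(val != r + 2)) ==> 2*k == -4) && (val != r + 2 ==> val == -13)
Answer: WP = ((!(val != r + 2)) ==> 2*k == -4) && (val != r + 2 ==> val == -13)


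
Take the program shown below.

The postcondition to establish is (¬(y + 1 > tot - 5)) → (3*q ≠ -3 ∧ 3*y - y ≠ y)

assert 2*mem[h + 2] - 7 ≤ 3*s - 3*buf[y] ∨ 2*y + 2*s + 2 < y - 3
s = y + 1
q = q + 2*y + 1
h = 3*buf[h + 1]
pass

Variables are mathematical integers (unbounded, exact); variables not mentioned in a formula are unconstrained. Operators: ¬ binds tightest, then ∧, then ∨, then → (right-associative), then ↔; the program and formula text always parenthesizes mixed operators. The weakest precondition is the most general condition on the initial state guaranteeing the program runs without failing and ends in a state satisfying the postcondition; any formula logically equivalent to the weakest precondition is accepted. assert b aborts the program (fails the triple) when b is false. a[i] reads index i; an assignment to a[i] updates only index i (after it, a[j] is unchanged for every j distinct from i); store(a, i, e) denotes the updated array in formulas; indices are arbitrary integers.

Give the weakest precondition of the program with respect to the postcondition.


Working backward. After the program, the postcondition (¬(y + 1 > tot - 5)) → (3*q ≠ -3 ∧ 3*y - y ≠ y) must hold; in canonical form it is (¬(y > tot - 6)) → (3*q ≠ -3 ∧ y ≠ 0).
Before skip: (¬(y > tot - 6)) → (3*q ≠ -3 ∧ y ≠ 0)
Before h := 3*buf[h + 1]: (¬(y > tot - 6)) → (3*q ≠ -3 ∧ y ≠ 0)
Before q := q + 2*y + 1: (¬(y > tot - 6)) → (3*q + 6*y ≠ -6 ∧ y ≠ 0)
Before s := y + 1: (¬(y > tot - 6)) → (3*q + 6*y ≠ -6 ∧ y ≠ 0)
Before assert 2*mem[h + 2] - 7 ≤ 3*s - 3*buf[y] ∨ 2*y + 2*s + 2 < y - 3: (3*buf[y] + 2*mem[h + 2] ≤ 3*s + 7 ∨ 2*s + y < -5) ∧ ((¬(y > tot - 6)) → (3*q + 6*y ≠ -6 ∧ y ≠ 0))
Answer: WP = (3*buf[y] + 2*mem[h + 2] ≤ 3*s + 7 ∨ 2*s + y < -5) ∧ ((¬(y > tot - 6)) → (3*q + 6*y ≠ -6 ∧ y ≠ 0))


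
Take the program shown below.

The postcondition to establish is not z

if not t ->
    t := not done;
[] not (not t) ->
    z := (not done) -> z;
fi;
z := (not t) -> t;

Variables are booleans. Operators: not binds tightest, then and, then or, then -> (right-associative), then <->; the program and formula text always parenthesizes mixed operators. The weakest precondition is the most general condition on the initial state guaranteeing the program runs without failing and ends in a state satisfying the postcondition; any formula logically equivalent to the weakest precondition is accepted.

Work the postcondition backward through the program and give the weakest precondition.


Working backward. After the program, not z must hold.
Before z := (not t) -> t: not ((not t) -> t)
Then branch requires not (done -> (not done)); else branch requires not ((not t) -> t).
Before the if: ((not t) -> (not (done -> (not done)))) and (t -> (not ((not t) -> t)))
Answer: WP = ((not t) -> (not (done -> (not done)))) and (t -> (not ((not t) -> t)))


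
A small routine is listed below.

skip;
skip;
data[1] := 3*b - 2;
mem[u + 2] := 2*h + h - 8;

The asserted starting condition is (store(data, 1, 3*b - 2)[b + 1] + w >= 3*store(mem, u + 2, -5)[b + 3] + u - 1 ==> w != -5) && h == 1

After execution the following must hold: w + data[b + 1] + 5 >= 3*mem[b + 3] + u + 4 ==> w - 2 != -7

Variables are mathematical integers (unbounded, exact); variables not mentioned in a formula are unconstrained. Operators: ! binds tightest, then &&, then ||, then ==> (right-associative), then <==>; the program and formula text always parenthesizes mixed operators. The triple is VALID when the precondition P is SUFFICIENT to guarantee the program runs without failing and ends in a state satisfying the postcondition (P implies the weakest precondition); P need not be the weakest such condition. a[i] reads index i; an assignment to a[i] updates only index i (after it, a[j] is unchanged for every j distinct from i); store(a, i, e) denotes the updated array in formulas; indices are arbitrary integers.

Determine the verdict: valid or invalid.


Working backward. After the program, the postcondition w + data[b + 1] + 5 >= 3*mem[b + 3] + u + 4 ==> w - 2 != -7 must hold; in canonical form it is data[b + 1] + w >= 3*mem[b + 3] + u - 1 ==> w != -5.
Before mem[u + 2] := 2*h + h - 8: data[b + 1] + w >= 3*store(mem, u + 2, 3*h - 8)[b + 3] + u - 1 ==> w != -5
Before data[1] := 3*b - 2: store(data, 1, 3*b - 2)[b + 1] + w >= 3*store(mem, u + 2, 3*h - 8)[b + 3] + u - 1 ==> w != -5
Before skip: store(data, 1, 3*b - 2)[b + 1] + w >= 3*store(mem, u + 2, 3*h - 8)[b + 3] + u - 1 ==> w != -5
Before skip: store(data, 1, 3*b - 2)[b + 1] + w >= 3*store(mem, u + 2, 3*h - 8)[b + 3] + u - 1 ==> w != -5
The weakest precondition is store(data, 1, 3*b - 2)[b + 1] + w >= 3*store(mem, u + 2, 3*h - 8)[b + 3] + u - 1 ==> w != -5.
Check whether (store(data, 1, 3*b - 2)[b + 1] + w >= 3*store(mem, u + 2, -5)[b + 3] + u - 1 ==> w != -5) && h == 1 implies it.
Every state satisfying the precondition satisfies the weakest precondition: the implication holds.
Answer: valid


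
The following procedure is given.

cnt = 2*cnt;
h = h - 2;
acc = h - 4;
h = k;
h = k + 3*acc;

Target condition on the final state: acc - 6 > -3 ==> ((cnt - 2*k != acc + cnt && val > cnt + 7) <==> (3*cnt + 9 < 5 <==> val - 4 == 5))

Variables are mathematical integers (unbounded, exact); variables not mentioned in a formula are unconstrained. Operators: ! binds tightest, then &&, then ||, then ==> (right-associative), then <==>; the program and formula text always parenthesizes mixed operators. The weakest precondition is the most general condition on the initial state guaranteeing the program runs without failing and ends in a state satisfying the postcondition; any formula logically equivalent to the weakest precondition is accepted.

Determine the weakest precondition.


Working backward. After the program, the postcondition acc - 6 > -3 ==> ((cnt - 2*k != acc + cnt && val > cnt + 7) <==> (3*cnt + 9 < 5 <==> val - 4 == 5)) must hold; in canonical form it is acc > 3 ==> ((acc + 2*k != 0 && val > cnt + 7) <==> (3*cnt < -4 <==> val == 9)).
Before h := k + 3*acc: acc > 3 ==> ((acc + 2*k != 0 && val > cnt + 7) <==> (3*cnt < -4 <==> val == 9))
Before h := k: acc > 3 ==> ((acc + 2*k != 0 && val > cnt + 7) <==> (3*cnt < -4 <==> val == 9))
Before acc := h - 4: h > 7 ==> ((h + 2*k != 4 && val > cnt + 7) <==> (3*cnt < -4 <==> val == 9))
Before h := h - 2: h > 9 ==> ((h + 2*k != 6 && val > cnt + 7) <==> (3*cnt < -4 <==> val == 9))
Before cnt := 2*cnt: h > 9 ==> ((h + 2*k != 6 && val > 2*cnt + 7) <==> (6*cnt < -4 <==> val == 9))
Answer: WP = h > 9 ==> ((h + 2*k != 6 && val > 2*cnt + 7) <==> (6*cnt < -4 <==> val == 9))


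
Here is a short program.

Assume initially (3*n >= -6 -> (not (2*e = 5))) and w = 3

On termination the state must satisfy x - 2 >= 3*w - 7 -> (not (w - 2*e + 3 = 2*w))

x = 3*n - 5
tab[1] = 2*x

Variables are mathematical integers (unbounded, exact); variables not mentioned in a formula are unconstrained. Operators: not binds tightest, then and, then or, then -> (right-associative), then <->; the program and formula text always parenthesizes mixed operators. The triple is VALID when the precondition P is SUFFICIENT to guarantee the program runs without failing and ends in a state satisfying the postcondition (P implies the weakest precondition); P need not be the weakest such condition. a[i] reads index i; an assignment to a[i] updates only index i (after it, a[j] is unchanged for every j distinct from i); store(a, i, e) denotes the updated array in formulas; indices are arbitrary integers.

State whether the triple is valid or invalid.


Working backward. After the program, the postcondition x - 2 >= 3*w - 7 -> (not (w - 2*e + 3 = 2*w)) must hold; in canonical form it is x >= 3*w - 5 -> (not (2*e + w = 3)).
Before tab[1] := 2*x: x >= 3*w - 5 -> (not (2*e + w = 3))
Before x := 3*n - 5: 3*n >= 3*w -> (not (2*e + w = 3))
The weakest precondition is 3*n >= 3*w -> (not (2*e + w = 3)).
Check whether (3*n >= -6 -> (not (2*e = 5))) and w = 3 implies it.
Countermodel: at the initial state e = 0, n = 3, w = 3, the precondition holds but the weakest precondition fails.
Answer: invalid


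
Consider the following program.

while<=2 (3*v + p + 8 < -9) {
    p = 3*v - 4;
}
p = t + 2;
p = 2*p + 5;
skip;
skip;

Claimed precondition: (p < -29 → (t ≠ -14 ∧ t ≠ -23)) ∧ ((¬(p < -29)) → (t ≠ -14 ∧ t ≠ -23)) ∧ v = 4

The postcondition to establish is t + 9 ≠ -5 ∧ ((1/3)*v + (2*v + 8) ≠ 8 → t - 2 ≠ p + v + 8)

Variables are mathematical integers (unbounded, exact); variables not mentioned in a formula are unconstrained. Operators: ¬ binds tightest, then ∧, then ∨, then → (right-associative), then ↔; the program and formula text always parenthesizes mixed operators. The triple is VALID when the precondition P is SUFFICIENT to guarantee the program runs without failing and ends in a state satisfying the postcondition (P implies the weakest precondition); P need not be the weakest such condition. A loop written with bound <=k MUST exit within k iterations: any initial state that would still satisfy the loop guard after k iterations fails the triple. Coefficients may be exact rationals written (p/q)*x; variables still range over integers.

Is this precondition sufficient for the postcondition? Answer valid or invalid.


Working backward. After the program, the postcondition t + 9 ≠ -5 ∧ ((1/3)*v + (2*v + 8) ≠ 8 → t - 2 ≠ p + v + 8) must hold; in canonical form it is t ≠ -14 ∧ ((7/3)*v ≠ 0 → t ≠ p + v + 10).
Before skip: t ≠ -14 ∧ ((7/3)*v ≠ 0 → t ≠ p + v + 10)
Before skip: t ≠ -14 ∧ ((7/3)*v ≠ 0 → t ≠ p + v + 10)
Before p := 2*p + 5: t ≠ -14 ∧ ((7/3)*v ≠ 0 → t ≠ 2*p + v + 15)
Before p := t + 2: t ≠ -14 ∧ ((7/3)*v ≠ 0 → t + v ≠ -19)
Before the loop (bound <=2), unroll the exhaustion recursion (WP_0 = exit-now case; WP_j = one more guarded iteration, up to j = 2):
  WP_0: (¬(p + 3*v < -17)) ∧ t ≠ -14 ∧ ((7/3)*v ≠ 0 → t + v ≠ -19)
  WP_1: (p + 3*v < -17 → ((¬(6*v < -13)) ∧ t ≠ -14 ∧ ((7/3)*v ≠ 0 → t + v ≠ -19))) ∧ ((¬(p + 3*v < -17)) → (t ≠ -14 ∧ ((7/3)*v ≠ 0 → t + v ≠ -19)))
  WP_2: (p + 3*v < -17 → ((6*v < -13 → ((¬(6*v < -13)) ∧ t ≠ -14 ∧ ((7/3)*v ≠ 0 → t + v ≠ -19))) ∧ ((¬(6*v < -13)) → (t ≠ -14 ∧ ((7/3)*v ≠ 0 → t + v ≠ -19))))) ∧ ((¬(p + 3*v < -17)) → (t ≠ -14 ∧ ((7/3)*v ≠ 0 → t + v ≠ -19)))
So before the loop: (p + 3*v < -17 → ((6*v < -13 → ((¬(6*v < -13)) ∧ t ≠ -14 ∧ ((7/3)*v ≠ 0 → t + v ≠ -19))) ∧ ((¬(6*v < -13)) → (t ≠ -14 ∧ ((7/3)*v ≠ 0 → t + v ≠ -19))))) ∧ ((¬(p + 3*v < -17)) → (t ≠ -14 ∧ ((7/3)*v ≠ 0 → t + v ≠ -19)))
The weakest precondition is (p + 3*v < -17 → ((6*v < -13 → ((¬(6*v < -13)) ∧ t ≠ -14 ∧ ((7/3)*v ≠ 0 → t + v ≠ -19))) ∧ ((¬(6*v < -13)) → (t ≠ -14 ∧ ((7/3)*v ≠ 0 → t + v ≠ -19))))) ∧ ((¬(p + 3*v < -17)) → (t ≠ -14 ∧ ((7/3)*v ≠ 0 → t + v ≠ -19))).
Check whether (p < -29 → (t ≠ -14 ∧ t ≠ -23)) ∧ ((¬(p < -29)) → (t ≠ -14 ∧ t ≠ -23)) ∧ v = 4 implies it.
Every state satisfying the precondition satisfies the weakest precondition: the implication holds.
Answer: valid


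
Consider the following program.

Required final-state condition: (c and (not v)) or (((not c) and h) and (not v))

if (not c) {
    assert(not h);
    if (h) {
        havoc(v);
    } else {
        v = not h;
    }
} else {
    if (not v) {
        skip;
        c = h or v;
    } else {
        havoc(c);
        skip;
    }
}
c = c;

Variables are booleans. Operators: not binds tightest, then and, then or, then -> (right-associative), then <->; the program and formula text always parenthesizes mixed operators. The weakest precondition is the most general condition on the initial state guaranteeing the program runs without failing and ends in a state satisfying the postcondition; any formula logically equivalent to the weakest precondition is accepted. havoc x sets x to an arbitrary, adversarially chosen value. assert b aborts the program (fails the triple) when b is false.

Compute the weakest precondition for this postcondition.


Working backward. After the program, the postcondition (c and (not v)) or (((not c) and h) and (not v)) must hold; in canonical form it is (c and (not v)) or ((not c) and h and (not v)).
Before c := c: (c and (not v)) or ((not c) and h and (not v))
Then branch requires (not h) and ((not h) -> ((c and h) or ((not c) and h))); else branch requires ((not v) -> (((h or v) and (not v)) or ((not (h or v)) and h and (not v)))) and (v -> ((not v) and h)).
Before the if: ((not c) -> ((not h) and ((not h) -> ((c and h) or ((not c) and h))))) and (c -> (((not v) -> (((h or v) and (not v)) or ((not (h or v)) and h and (not v)))) and (v -> ((not v) and h))))
Answer: WP = ((not c) -> ((not h) and ((not h) -> ((c and h) or ((not c) and h))))) and (c -> (((not v) -> (((h or v) and (not v)) or ((not (h or v)) and h and (not v)))) and (v -> ((not v) and h))))


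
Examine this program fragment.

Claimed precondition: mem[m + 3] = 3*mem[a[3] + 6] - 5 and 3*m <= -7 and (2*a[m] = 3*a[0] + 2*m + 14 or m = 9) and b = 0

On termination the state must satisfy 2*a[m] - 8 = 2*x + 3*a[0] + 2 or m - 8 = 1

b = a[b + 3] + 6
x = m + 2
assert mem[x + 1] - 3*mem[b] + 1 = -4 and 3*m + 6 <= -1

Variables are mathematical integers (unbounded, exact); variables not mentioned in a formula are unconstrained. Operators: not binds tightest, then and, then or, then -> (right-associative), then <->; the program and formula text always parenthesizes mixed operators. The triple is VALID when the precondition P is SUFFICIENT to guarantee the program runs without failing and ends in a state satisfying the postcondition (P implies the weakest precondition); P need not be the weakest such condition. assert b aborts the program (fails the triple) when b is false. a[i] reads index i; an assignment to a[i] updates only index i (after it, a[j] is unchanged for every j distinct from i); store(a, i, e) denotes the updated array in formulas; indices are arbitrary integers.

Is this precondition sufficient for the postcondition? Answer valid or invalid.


Working backward. After the program, the postcondition 2*a[m] - 8 = 2*x + 3*a[0] + 2 or m - 8 = 1 must hold; in canonical form it is 2*a[m] = 3*a[0] + 2*x + 10 or m = 9.
Before assert mem[x + 1] - 3*mem[b] + 1 = -4 and 3*m + 6 <= -1: mem[x + 1] = 3*mem[b] - 5 and 3*m <= -7 and (2*a[m] = 3*a[0] + 2*x + 10 or m = 9)
Before x := m + 2: mem[m + 3] = 3*mem[b] - 5 and 3*m <= -7 and (2*a[m] = 3*a[0] + 2*m + 14 or m = 9)
Before b := a[b + 3] + 6: mem[m + 3] = 3*mem[a[b + 3] + 6] - 5 and 3*m <= -7 and (2*a[m] = 3*a[0] + 2*m + 14 or m = 9)
The weakest precondition is mem[m + 3] = 3*mem[a[b + 3] + 6] - 5 and 3*m <= -7 and (2*a[m] = 3*a[0] + 2*m + 14 or m = 9).
Check whether mem[m + 3] = 3*mem[a[3] + 6] - 5 and 3*m <= -7 and (2*a[m] = 3*a[0] + 2*m + 14 or m = 9) and b = 0 implies it.
Every state satisfying the precondition satisfies the weakest precondition: the implication holds.
Answer: valid


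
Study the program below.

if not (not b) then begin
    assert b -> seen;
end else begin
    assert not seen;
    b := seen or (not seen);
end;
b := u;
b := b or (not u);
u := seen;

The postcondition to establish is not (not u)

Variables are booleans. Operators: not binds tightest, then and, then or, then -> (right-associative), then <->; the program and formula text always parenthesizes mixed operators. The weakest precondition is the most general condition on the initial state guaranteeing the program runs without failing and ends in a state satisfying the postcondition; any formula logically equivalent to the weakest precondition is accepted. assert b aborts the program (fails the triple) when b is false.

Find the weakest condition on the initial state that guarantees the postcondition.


Working backward. After the program, the postcondition not (not u) must hold; in canonical form it is u.
Before u := seen: seen
Before b := b or (not u): seen
Before b := u: seen
Then branch requires (b -> seen) and seen; else branch requires false.
Before the if: (b -> ((b -> seen) and seen)) and b
Answer: WP = (b -> ((b -> seen) and seen)) and b


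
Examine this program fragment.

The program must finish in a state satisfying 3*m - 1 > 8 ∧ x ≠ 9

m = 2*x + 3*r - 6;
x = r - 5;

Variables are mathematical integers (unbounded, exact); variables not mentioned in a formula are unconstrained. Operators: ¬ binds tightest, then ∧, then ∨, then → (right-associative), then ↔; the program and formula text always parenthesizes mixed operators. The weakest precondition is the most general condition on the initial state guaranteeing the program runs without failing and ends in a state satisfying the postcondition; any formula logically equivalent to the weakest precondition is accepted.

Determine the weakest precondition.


Working backward. After the program, the postcondition 3*m - 1 > 8 ∧ x ≠ 9 must hold; in canonical form it is 3*m > 9 ∧ x ≠ 9.
Before x := r - 5: 3*m > 9 ∧ r ≠ 14
Before m := 2*x + 3*r - 6: 9*r + 6*x > 27 ∧ r ≠ 14
Answer: WP = 9*r + 6*x > 27 ∧ r ≠ 14


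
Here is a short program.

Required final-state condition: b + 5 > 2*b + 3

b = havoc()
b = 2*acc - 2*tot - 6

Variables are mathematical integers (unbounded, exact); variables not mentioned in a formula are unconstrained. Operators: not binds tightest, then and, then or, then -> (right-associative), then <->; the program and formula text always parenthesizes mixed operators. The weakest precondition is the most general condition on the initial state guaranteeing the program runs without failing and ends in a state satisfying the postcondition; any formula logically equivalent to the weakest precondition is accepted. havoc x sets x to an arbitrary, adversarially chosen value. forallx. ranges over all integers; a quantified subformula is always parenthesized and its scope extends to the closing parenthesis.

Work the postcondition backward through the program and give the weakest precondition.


Working backward. After the program, the postcondition b + 5 > 2*b + 3 must hold; in canonical form it is b < 2.
Before b := 2*acc - 2*tot - 6: 2*acc < 2*tot + 8
Before havoc b: 2*acc < 2*tot + 8
Answer: WP = 2*acc < 2*tot + 8


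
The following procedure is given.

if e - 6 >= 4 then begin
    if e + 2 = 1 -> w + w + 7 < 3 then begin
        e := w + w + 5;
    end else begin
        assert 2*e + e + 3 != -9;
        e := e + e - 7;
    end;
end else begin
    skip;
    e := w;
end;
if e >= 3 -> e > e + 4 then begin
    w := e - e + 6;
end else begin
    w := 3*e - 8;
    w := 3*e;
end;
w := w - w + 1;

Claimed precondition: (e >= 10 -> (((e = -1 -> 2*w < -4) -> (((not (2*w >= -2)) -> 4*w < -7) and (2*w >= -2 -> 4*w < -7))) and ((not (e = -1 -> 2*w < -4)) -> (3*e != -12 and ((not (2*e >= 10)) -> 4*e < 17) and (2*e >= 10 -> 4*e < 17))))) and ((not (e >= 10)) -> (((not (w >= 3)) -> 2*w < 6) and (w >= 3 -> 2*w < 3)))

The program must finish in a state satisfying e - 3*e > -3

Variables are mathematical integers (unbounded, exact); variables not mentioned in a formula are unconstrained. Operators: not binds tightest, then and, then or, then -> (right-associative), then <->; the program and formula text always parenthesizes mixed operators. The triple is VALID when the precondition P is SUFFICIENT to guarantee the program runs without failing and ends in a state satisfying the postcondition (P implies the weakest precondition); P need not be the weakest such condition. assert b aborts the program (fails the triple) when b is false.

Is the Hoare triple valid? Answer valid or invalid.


Working backward. After the program, the postcondition e - 3*e > -3 must hold; in canonical form it is 2*e < 3.
Before w := w - w + 1: 2*e < 3
Then branch requires 2*e < 3; else branch requires 2*e < 3.
Before the if: ((not (e >= 3)) -> 2*e < 3) and (e >= 3 -> 2*e < 3)
Then branch requires ((e = -1 -> 2*w < -4) -> (((not (2*w >= -2)) -> 4*w < -7) and (2*w >= -2 -> 4*w < -7))) and ((not (e = -1 -> 2*w < -4)) -> (3*e != -12 and ((not (2*e >= 10)) -> 4*e < 17) and (2*e >= 10 -> 4*e < 17))); else branch requires ((not (w >= 3)) -> 2*w < 3) and (w >= 3 -> 2*w < 3).
Before the if: (e >= 10 -> (((e = -1 -> 2*w < -4) -> (((not (2*w >= -2)) -> 4*w < -7) and (2*w >= -2 -> 4*w < -7))) and ((not (e = -1 -> 2*w < -4)) -> (3*e != -12 and ((not (2*e >= 10)) -> 4*e < 17) and (2*e >= 10 -> 4*e < 17))))) and ((not (e >= 10)) -> (((not (w >= 3)) -> 2*w < 3) and (w >= 3 -> 2*w < 3)))
The weakest precondition is (e >= 10 -> (((e = -1 -> 2*w < -4) -> (((not (2*w >= -2)) -> 4*w < -7) and (2*w >= -2 -> 4*w < -7))) and ((not (e = -1 -> 2*w < -4)) -> (3*e != -12 and ((not (2*e >= 10)) -> 4*e < 17) and (2*e >= 10 -> 4*e < 17))))) and ((not (e >= 10)) -> (((not (w >= 3)) -> 2*w < 3) and (w >= 3 -> 2*w < 3))).
Check whether (e >= 10 -> (((e = -1 -> 2*w < -4) -> (((not (2*w >= -2)) -> 4*w < -7) and (2*w >= -2 -> 4*w < -7))) and ((not (e = -1 -> 2*w < -4)) -> (3*e != -12 and ((not (2*e >= 10)) -> 4*e < 17) and (2*e >= 10 -> 4*e < 17))))) and ((not (e >= 10)) -> (((not (w >= 3)) -> 2*w < 6) and (w >= 3 -> 2*w < 3))) implies it.
Countermodel: at the initial state e = 9, w = 2, the precondition holds but the weakest precondition fails.
Answer: invalid
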